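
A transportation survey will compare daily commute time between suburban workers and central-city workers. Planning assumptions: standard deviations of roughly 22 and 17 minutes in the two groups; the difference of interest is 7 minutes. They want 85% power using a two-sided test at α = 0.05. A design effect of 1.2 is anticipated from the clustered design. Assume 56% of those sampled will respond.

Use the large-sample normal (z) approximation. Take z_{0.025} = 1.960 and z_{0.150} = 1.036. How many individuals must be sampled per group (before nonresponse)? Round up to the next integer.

n = 304 per group

n = (z_{α/2} + z_β)² · (σ₁² + σ₂²) / δ²
  = (1.960 + 1.036)² · (22² + 17² = 773) / 7²
  = 8.9760 · 773 / 49
  = 141.60
Design effect: 1.2 × 141.60 = 169.92.
Adjust for 56% response: 169.92 / 0.56 = 303.43.
Round up → n = 304 per group.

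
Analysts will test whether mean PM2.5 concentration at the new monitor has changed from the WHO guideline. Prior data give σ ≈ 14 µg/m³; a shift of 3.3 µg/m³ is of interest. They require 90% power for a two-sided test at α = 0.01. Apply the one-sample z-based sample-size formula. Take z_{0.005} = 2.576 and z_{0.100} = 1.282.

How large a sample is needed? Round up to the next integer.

n = (z_{α/2} + z_β)² · σ² / δ²
  = (2.576 + 1.282)² · 14² / 3.3²
  = 14.8842 · 196 / 10.89
  = 267.89
Round up → n = 268.

n = 268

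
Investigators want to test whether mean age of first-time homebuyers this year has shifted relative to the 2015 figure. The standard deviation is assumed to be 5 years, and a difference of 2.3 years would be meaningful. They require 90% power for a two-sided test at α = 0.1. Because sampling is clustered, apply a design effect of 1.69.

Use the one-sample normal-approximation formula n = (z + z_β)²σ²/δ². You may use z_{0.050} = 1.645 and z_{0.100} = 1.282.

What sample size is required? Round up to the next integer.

n = 69

n = (z_{α/2} + z_β)² · σ² / δ²
  = (1.645 + 1.282)² · 5² / 2.3²
  = 8.5673 · 25 / 5.29
  = 40.49
Design effect: 1.69 × 40.49 = 68.43.
Round up → n = 69.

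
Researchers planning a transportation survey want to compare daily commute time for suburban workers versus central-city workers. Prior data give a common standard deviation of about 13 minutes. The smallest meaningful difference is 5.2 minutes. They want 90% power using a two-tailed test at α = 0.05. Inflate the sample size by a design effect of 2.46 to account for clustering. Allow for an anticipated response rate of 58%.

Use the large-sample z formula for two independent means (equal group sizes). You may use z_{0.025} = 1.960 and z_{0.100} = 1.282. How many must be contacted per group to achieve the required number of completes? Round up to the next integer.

n = (z_{α/2} + z_β)² · (σ₁² + σ₂²) / δ²
  = (1.960 + 1.282)² · (2·13² = 338) / 5.2²
  = 10.5106 · 338 / 27.04
  = 131.38
Design effect: 2.46 × 131.38 = 323.20.
Adjust for 58% response: 323.20 / 0.58 = 557.24.
Round up → n = 558 per group.

n = 558 per group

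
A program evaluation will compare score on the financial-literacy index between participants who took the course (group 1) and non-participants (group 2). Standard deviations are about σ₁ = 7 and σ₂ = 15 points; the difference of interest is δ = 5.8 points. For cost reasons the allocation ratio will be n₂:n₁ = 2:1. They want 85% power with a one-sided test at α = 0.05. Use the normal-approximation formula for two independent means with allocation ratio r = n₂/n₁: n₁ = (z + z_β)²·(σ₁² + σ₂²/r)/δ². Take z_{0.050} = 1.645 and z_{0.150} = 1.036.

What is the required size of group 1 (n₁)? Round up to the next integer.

n₁ = (z_α + z_β)² · (σ₁² + σ₂²/r) / δ²
   = (1.645 + 1.036)² · (7² + 15²/2) / 5.8²
   = 7.1878 · (49 + 112.5) / 33.64
   = 7.1878 · 161.5 / 33.64
   = 34.51
Round up → n₁ = 35; n₂ = r·n₁ = 2 × 35 = 70.

n₁ = 35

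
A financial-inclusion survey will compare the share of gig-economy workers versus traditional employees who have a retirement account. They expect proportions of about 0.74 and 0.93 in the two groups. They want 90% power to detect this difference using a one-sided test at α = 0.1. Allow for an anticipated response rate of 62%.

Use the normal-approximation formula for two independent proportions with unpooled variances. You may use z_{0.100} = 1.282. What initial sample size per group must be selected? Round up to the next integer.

n = (z_α + z_β)² · [p₁(1−p₁) + p₂(1−p₂)] / (p₁ − p₂)²
  = (1.282 + 1.282)² · (0.74·0.26 + 0.93·0.07) / (-0.19)²
  = (2.564)² · (0.1924 + 0.0651) / 0.0361
  = 6.5741 · 0.2575 / 0.0361
  = 46.89
Adjust for 62% response: 46.89 / 0.62 = 75.63.
Round up → n = 76 per group.

n = 76 per group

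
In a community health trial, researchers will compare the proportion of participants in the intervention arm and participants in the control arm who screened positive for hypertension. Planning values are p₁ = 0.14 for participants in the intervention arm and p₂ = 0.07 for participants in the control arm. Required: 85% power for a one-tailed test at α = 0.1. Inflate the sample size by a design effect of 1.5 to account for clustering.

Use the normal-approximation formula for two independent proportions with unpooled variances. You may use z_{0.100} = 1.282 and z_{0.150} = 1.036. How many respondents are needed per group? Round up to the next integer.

n = 306 per group

n = (z_α + z_β)² · [p₁(1−p₁) + p₂(1−p₂)] / (p₁ − p₂)²
  = (1.282 + 1.036)² · (0.14·0.86 + 0.07·0.93) / (0.07)²
  = (2.318)² · (0.1204 + 0.0651) / 0.0049
  = 5.3731 · 0.1855 / 0.0049
  = 203.41
Design effect: 1.5 × 203.41 = 305.12.
Round up → n = 306 per group.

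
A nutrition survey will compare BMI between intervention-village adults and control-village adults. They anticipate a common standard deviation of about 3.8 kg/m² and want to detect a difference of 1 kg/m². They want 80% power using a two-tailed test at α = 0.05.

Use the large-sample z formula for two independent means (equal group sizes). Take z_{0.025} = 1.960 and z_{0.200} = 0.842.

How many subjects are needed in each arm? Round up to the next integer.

n = (z_{α/2} + z_β)² · (σ₁² + σ₂²) / δ²
  = (1.960 + 0.842)² · (2·3.8² = 28.88) / 1²
  = 7.8512 · 28.88 / 1
  = 226.74
Round up → n = 227 per group.

n = 227 per group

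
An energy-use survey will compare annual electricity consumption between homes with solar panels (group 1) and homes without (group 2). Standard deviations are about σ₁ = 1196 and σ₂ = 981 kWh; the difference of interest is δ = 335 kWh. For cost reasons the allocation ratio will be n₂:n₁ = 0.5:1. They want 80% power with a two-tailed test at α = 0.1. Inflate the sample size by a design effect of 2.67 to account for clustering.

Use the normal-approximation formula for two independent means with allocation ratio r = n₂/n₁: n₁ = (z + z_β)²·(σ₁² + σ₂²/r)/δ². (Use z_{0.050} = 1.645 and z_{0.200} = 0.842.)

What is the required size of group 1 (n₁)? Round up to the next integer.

n₁ = (z_{α/2} + z_β)² · (σ₁² + σ₂²/r) / δ²
   = (1.645 + 0.842)² · (1196² + 981²/0.5) / 335²
   = 6.1852 · (1430416 + 1924722) / 112225
   = 6.1852 · 3355138 / 112225
   = 184.92
Design effect: 2.67 × 184.92 = 493.72.
Round up → n₁ = 494; n₂ = r·n₁ = 0.5 × 494 = 247.

n₁ = 494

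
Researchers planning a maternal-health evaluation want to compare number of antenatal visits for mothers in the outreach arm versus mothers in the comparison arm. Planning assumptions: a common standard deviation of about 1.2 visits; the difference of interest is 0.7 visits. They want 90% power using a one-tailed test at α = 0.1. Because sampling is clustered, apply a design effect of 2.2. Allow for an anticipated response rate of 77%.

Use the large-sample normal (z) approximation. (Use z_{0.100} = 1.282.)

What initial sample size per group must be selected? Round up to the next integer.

n = (z_α + z_β)² · (σ₁² + σ₂²) / δ²
  = (1.282 + 1.282)² · (2·1.2² = 2.88) / 0.7²
  = 6.5741 · 2.88 / 0.49
  = 38.64
Design effect: 2.2 × 38.64 = 85.01.
Adjust for 77% response: 85.01 / 0.77 = 110.40.
Round up → n = 111 per group.

n = 111 per group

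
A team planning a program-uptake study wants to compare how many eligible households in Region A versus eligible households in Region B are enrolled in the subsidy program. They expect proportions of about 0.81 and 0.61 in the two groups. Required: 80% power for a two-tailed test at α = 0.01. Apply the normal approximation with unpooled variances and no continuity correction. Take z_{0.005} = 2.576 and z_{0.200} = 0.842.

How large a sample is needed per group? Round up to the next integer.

n = (z_{α/2} + z_β)² · [p₁(1−p₁) + p₂(1−p₂)] / (p₁ − p₂)²
  = (2.576 + 0.842)² · (0.81·0.19 + 0.61·0.39) / (0.20)²
  = (3.418)² · (0.1539 + 0.2379) / 0.0400
  = 11.6827 · 0.3918 / 0.0400
  = 114.43
Round up → n = 115 per group.

n = 115 per group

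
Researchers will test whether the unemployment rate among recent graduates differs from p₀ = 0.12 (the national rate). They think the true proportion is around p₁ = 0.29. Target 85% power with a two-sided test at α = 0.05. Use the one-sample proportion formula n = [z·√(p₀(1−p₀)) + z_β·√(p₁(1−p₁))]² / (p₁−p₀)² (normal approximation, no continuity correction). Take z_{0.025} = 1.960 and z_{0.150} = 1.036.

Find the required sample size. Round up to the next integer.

n = [z_{α/2}·√(p₀q₀) + z_β·√(p₁q₁)]² / (p₁ − p₀)²
  = [1.960·√(0.12·0.88) + 1.036·√(0.29·0.71)]² / (0.17)²
  = [1.960·0.3250 + 1.036·0.4538]² / 0.0289
  = [1.1070]² / 0.0289
  = 42.40
Round up → n = 43.

n = 43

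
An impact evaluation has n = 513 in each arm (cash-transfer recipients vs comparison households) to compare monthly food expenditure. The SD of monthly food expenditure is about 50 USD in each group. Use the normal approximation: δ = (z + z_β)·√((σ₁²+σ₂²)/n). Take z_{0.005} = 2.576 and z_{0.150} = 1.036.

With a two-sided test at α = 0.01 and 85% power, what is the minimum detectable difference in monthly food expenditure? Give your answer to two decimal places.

Minimum detectable difference ≈ 11.28 USD

δ = (z_{α/2} + z_β) · √((σ₁²+σ₂²)/n)
  = (2.576 + 1.036) · √(5000/513)
  = 3.612 · √9.7466
  = 3.612 · 3.1220
  = 11.2765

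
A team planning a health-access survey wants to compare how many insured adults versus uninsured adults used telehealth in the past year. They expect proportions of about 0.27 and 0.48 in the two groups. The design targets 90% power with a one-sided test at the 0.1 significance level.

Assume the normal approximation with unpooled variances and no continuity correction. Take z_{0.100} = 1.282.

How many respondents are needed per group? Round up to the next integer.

n = (z_α + z_β)² · [p₁(1−p₁) + p₂(1−p₂)] / (p₁ − p₂)²
  = (1.282 + 1.282)² · (0.27·0.73 + 0.48·0.52) / (-0.21)²
  = (2.564)² · (0.1971 + 0.2496) / 0.0441
  = 6.5741 · 0.4467 / 0.0441
  = 66.59
Round up → n = 67 per group.

n = 67 per group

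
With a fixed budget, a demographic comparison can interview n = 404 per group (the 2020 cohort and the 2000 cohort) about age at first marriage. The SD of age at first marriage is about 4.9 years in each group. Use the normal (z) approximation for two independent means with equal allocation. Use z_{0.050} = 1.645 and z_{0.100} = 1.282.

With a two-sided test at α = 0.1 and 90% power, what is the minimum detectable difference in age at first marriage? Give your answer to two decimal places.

δ = (z_{α/2} + z_β) · √((σ₁²+σ₂²)/n)
  = (1.645 + 1.282) · √(48.02/404)
  = 2.927 · √0.11886
  = 2.927 · 0.3448
  = 1.0091

Minimum detectable difference ≈ 1.01 years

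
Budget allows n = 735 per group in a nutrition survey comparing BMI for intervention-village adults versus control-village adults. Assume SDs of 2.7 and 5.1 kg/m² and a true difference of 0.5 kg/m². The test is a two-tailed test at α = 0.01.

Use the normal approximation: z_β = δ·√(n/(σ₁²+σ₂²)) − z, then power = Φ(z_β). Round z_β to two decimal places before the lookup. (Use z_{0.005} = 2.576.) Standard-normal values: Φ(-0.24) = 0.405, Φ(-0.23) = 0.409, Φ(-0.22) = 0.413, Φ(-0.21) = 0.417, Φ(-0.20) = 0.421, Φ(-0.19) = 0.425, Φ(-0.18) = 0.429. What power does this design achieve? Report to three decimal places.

z_β = δ·√(n/(σ₁²+σ₂²)) − z_{α/2}
    = 0.5 · √(735/33.3) − 2.576
    = 0.5 · 4.69809 − 2.576
    = 2.3490 − 2.576 = -0.2270 → -0.23
Power = Φ(-0.23) = 0.409.

Power ≈ 0.409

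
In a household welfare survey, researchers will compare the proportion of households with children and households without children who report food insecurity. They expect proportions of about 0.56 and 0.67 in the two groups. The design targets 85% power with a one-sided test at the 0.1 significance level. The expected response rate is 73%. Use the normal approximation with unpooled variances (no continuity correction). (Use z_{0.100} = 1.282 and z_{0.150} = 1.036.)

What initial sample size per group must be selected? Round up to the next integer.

n = (z_α + z_β)² · [p₁(1−p₁) + p₂(1−p₂)] / (p₁ − p₂)²
  = (1.282 + 1.036)² · (0.56·0.44 + 0.67·0.33) / (-0.11)²
  = (2.318)² · (0.2464 + 0.2211) / 0.0121
  = 5.3731 · 0.4675 / 0.0121
  = 207.60
Adjust for 73% response: 207.60 / 0.73 = 284.38.
Round up → n = 285 per group.

n = 285 per group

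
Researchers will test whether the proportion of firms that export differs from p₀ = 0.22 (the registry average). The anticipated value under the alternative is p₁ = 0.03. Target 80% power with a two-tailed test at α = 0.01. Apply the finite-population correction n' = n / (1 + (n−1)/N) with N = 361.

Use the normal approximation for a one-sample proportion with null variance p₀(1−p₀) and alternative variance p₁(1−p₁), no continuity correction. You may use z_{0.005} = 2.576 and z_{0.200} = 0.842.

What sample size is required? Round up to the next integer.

n = 37

n = [z_{α/2}·√(p₀q₀) + z_β·√(p₁q₁)]² / (p₁ − p₀)²
  = [2.576·√(0.22·0.78) + 0.842·√(0.03·0.97)]² / (-0.19)²
  = [2.576·0.4142 + 0.842·0.1706]² / 0.0361
  = [1.2107]² / 0.0361
  = 40.61
Finite-population correction (N = 361): 40.61 / (1 + (40.61 − 1)/361) = 36.59.
Round up → n = 37.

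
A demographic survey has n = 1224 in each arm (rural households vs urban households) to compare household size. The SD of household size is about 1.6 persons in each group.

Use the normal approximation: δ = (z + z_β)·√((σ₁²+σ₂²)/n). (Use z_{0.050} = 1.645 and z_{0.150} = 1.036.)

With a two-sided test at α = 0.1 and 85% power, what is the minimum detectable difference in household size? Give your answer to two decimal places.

Minimum detectable difference ≈ 0.17 persons

δ = (z_{α/2} + z_β) · √((σ₁²+σ₂²)/n)
  = (1.645 + 1.036) · √(5.12/1224)
  = 2.681 · √0.00418
  = 2.681 · 0.0647
  = 0.1734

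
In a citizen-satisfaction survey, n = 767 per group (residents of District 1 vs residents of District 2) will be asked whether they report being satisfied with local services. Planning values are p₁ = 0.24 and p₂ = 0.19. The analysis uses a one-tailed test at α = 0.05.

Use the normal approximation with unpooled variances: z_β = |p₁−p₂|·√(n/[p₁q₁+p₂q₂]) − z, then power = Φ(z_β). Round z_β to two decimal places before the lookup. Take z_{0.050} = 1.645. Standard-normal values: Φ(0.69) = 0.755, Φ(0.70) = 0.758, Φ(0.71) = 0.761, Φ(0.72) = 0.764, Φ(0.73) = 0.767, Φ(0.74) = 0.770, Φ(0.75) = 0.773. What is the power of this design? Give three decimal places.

z_β = |p₁−p₂|·√(n/[p₁q₁+p₂q₂]) − z_α
    = 0.05 · √(767/0.3363) − 1.645
    = 0.05 · 47.7567 − 1.645
    = 2.3878 − 1.645 = 0.7428 → 0.74
Power = Φ(0.74) = 0.770.

Power ≈ 0.770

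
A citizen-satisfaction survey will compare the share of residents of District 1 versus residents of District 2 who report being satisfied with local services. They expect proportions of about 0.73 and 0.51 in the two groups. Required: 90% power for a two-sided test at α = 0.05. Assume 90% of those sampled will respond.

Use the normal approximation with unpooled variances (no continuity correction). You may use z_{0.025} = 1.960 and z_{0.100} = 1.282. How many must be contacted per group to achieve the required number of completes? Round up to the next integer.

n = 108 per group

n = (z_{α/2} + z_β)² · [p₁(1−p₁) + p₂(1−p₂)] / (p₁ − p₂)²
  = (1.960 + 1.282)² · (0.73·0.27 + 0.51·0.49) / (0.22)²
  = (3.242)² · (0.1971 + 0.2499) / 0.0484
  = 10.5106 · 0.4470 / 0.0484
  = 97.07
Adjust for 90% response: 97.07 / 0.90 = 107.86.
Round up → n = 108 per group.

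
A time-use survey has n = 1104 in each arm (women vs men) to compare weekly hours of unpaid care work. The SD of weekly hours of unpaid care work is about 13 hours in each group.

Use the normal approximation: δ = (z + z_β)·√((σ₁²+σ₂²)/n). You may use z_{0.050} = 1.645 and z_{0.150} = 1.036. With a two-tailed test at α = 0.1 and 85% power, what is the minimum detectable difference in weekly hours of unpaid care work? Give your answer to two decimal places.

δ = (z_{α/2} + z_β) · √((σ₁²+σ₂²)/n)
  = (1.645 + 1.036) · √(338/1104)
  = 2.681 · √0.30616
  = 2.681 · 0.5533
  = 1.4834

Minimum detectable difference ≈ 1.48 hours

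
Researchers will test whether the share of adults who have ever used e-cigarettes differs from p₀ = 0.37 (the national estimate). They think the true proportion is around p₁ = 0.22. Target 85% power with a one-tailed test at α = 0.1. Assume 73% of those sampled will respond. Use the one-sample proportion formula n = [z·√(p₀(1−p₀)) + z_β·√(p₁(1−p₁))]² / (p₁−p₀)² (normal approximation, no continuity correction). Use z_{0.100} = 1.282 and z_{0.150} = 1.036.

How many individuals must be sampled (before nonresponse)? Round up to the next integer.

n = 67

n = [z_α·√(p₀q₀) + z_β·√(p₁q₁)]² / (p₁ − p₀)²
  = [1.282·√(0.37·0.63) + 1.036·√(0.22·0.78)]² / (-0.15)²
  = [1.282·0.4828 + 1.036·0.4142]² / 0.0225
  = [1.0481]² / 0.0225
  = 48.82
Adjust for 73% response: 48.82 / 0.73 = 66.88.
Round up → n = 67.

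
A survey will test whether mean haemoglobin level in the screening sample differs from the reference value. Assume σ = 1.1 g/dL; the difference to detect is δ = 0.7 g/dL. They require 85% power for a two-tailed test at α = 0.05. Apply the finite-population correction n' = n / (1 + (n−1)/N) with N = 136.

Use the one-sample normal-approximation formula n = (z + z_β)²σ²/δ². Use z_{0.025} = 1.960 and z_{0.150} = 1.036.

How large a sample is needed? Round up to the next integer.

n = 20

n = (z_{α/2} + z_β)² · σ² / δ²
  = (1.960 + 1.036)² · 1.1² / 0.7²
  = 8.9760 · 1.21 / 0.49
  = 22.17
Finite-population correction (N = 136): 22.17 / (1 + (22.17 − 1)/136) = 19.18.
Round up → n = 20.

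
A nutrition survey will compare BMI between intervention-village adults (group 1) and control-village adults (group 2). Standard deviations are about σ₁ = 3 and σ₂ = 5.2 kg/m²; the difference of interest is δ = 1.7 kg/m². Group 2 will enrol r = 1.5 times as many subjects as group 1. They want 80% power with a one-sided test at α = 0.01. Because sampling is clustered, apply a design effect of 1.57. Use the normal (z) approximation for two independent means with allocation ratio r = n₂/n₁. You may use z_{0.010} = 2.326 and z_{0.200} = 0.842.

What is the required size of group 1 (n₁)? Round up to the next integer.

n₁ = 148

n₁ = (z_α + z_β)² · (σ₁² + σ₂²/r) / δ²
   = (2.326 + 0.842)² · (3² + 5.2²/1.5) / 1.7²
   = 10.0362 · (9 + 18.0267) / 2.89
   = 10.0362 · 27.0267 / 2.89
   = 93.86
Design effect: 1.57 × 93.86 = 147.35.
Round up → n₁ = 148; n₂ = r·n₁ = 1.5 × 148 = 222.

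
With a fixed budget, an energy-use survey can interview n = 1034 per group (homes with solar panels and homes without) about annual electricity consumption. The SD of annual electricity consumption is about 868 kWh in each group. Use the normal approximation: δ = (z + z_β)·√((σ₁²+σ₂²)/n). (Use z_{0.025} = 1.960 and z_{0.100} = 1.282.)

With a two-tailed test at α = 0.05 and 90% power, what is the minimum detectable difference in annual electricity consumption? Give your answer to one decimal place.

δ = (z_{α/2} + z_β) · √((σ₁²+σ₂²)/n)
  = (1.960 + 1.282) · √(1506848/1034)
  = 3.242 · √1457.3
  = 3.242 · 38.1746
  = 123.7620

Minimum detectable difference ≈ 123.8 kWh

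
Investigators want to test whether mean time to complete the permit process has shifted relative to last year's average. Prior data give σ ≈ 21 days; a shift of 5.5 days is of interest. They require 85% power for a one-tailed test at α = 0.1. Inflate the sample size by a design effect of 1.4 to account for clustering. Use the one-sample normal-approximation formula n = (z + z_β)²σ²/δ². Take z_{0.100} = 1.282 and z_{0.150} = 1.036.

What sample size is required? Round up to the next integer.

n = 110

n = (z_α + z_β)² · σ² / δ²
  = (1.282 + 1.036)² · 21² / 5.5²
  = 5.3731 · 441 / 30.25
  = 78.33
Design effect: 1.4 × 78.33 = 109.67.
Round up → n = 110.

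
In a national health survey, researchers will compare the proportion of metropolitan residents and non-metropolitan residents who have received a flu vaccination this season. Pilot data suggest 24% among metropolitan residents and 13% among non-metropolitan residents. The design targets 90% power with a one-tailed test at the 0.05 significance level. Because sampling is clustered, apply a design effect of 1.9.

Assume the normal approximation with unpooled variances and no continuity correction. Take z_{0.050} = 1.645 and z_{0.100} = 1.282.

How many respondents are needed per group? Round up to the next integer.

n = 398 per group

n = (z_α + z_β)² · [p₁(1−p₁) + p₂(1−p₂)] / (p₁ − p₂)²
  = (1.645 + 1.282)² · (0.24·0.76 + 0.13·0.87) / (0.11)²
  = (2.927)² · (0.1824 + 0.1131) / 0.0121
  = 8.5673 · 0.2955 / 0.0121
  = 209.23
Design effect: 1.9 × 209.23 = 397.53.
Round up → n = 398 per group.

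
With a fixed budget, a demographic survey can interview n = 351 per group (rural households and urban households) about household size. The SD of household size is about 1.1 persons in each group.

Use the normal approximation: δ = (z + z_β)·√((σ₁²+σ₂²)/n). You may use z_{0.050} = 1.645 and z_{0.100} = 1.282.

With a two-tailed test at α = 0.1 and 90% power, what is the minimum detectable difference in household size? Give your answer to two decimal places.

Minimum detectable difference ≈ 0.24 persons

δ = (z_{α/2} + z_β) · √((σ₁²+σ₂²)/n)
  = (1.645 + 1.282) · √(2.42/351)
  = 2.927 · √0.00689
  = 2.927 · 0.0830
  = 0.2430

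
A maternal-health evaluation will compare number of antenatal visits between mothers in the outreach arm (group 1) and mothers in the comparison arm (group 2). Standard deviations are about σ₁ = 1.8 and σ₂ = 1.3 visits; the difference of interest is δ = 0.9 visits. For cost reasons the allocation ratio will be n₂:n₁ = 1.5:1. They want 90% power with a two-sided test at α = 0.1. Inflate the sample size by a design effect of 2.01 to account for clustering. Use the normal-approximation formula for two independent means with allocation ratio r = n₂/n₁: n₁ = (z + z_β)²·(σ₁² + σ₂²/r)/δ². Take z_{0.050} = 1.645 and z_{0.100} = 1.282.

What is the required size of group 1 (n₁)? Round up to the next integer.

n₁ = 93

n₁ = (z_{α/2} + z_β)² · (σ₁² + σ₂²/r) / δ²
   = (1.645 + 1.282)² · (1.8² + 1.3²/1.5) / 0.9²
   = 8.5673 · (3.24 + 1.1267) / 0.81
   = 8.5673 · 4.3667 / 0.81
   = 46.19
Design effect: 2.01 × 46.19 = 92.83.
Round up → n₁ = 93; n₂ = r·n₁ = 1.5 × 93 = 140.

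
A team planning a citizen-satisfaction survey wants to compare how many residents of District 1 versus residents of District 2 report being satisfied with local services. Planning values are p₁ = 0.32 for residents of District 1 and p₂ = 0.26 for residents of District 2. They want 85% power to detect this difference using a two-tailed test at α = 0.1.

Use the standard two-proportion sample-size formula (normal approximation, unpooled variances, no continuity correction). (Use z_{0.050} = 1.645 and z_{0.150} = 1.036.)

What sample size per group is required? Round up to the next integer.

n = 819 per group

n = (z_{α/2} + z_β)² · [p₁(1−p₁) + p₂(1−p₂)] / (p₁ − p₂)²
  = (1.645 + 1.036)² · (0.32·0.68 + 0.26·0.74) / (0.06)²
  = (2.681)² · (0.2176 + 0.1924) / 0.0036
  = 7.1878 · 0.4100 / 0.0036
  = 818.61
Round up → n = 819 per group.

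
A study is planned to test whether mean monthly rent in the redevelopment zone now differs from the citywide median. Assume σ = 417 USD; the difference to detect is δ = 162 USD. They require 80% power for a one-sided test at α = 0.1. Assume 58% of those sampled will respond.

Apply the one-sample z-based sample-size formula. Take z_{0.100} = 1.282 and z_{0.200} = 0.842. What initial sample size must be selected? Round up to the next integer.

n = 52

n = (z_α + z_β)² · σ² / δ²
  = (1.282 + 0.842)² · 417² / 162²
  = 4.5114 · 173889 / 26244
  = 29.89
Adjust for 58% response: 29.89 / 0.58 = 51.54.
Round up → n = 52.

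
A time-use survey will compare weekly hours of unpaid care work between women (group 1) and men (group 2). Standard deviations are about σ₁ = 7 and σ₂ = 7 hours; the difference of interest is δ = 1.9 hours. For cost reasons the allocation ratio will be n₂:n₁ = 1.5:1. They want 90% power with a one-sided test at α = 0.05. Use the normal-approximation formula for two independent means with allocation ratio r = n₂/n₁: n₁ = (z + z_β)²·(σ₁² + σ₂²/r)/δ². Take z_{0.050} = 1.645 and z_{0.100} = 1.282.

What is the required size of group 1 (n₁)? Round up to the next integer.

n₁ = 194

n₁ = (z_α + z_β)² · (σ₁² + σ₂²/r) / δ²
   = (1.645 + 1.282)² · (7² + 7²/1.5) / 1.9²
   = 8.5673 · (49 + 32.6667) / 3.61
   = 8.5673 · 81.6667 / 3.61
   = 193.81
Round up → n₁ = 194; n₂ = r·n₁ = 1.5 × 194 = 291.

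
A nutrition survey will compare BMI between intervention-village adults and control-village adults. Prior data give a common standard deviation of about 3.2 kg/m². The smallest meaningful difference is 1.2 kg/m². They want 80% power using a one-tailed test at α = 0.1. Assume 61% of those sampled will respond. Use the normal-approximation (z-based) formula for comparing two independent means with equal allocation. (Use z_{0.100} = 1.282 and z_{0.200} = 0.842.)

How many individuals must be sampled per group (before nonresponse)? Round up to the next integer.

n = (z_α + z_β)² · (σ₁² + σ₂²) / δ²
  = (1.282 + 0.842)² · (2·3.2² = 20.48) / 1.2²
  = 4.5114 · 20.48 / 1.44
  = 64.16
Adjust for 61% response: 64.16 / 0.61 = 105.18.
Round up → n = 106 per group.

n = 106 per group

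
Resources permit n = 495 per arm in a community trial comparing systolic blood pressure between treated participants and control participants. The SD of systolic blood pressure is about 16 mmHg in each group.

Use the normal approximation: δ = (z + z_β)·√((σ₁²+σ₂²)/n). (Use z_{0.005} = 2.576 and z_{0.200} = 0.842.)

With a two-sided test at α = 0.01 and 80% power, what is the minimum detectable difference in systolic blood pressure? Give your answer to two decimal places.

δ = (z_{α/2} + z_β) · √((σ₁²+σ₂²)/n)
  = (2.576 + 0.842) · √(512/495)
  = 3.418 · √1.0343
  = 3.418 · 1.0170
  = 3.4762

Minimum detectable difference ≈ 3.48 mmHg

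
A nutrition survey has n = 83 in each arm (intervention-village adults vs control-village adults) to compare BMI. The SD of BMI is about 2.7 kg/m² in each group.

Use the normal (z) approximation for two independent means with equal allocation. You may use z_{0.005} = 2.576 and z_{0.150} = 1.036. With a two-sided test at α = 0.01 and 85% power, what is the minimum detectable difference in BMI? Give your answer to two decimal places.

Minimum detectable difference ≈ 1.51 kg/m²

δ = (z_{α/2} + z_β) · √((σ₁²+σ₂²)/n)
  = (2.576 + 1.036) · √(14.58/83)
  = 3.612 · √0.17566
  = 3.612 · 0.4191
  = 1.5139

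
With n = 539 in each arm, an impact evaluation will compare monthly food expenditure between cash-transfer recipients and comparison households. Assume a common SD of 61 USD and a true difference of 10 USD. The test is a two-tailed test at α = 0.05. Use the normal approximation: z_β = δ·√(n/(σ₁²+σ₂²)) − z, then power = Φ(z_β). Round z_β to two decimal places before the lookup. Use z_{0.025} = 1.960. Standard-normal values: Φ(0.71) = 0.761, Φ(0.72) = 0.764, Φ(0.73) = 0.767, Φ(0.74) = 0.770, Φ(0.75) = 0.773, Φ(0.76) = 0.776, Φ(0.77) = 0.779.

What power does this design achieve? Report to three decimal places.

Power ≈ 0.767

z_β = δ·√(n/(σ₁²+σ₂²)) − z_{α/2}
    = 10 · √(539/7442) − 1.960
    = 10 · 0.26912 − 1.960
    = 2.6912 − 1.960 = 0.7312 → 0.73
Power = Φ(0.73) = 0.767.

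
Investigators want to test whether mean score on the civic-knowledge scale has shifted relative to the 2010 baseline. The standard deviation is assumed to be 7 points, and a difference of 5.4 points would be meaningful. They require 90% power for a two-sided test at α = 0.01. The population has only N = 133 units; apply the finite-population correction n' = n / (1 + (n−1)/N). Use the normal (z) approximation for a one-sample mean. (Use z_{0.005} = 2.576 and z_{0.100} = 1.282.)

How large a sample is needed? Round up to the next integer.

n = 22

n = (z_{α/2} + z_β)² · σ² / δ²
  = (2.576 + 1.282)² · 7² / 5.4²
  = 14.8842 · 49 / 29.16
  = 25.01
Finite-population correction (N = 133): 25.01 / (1 + (25.01 − 1)/133) = 21.19.
Round up → n = 22.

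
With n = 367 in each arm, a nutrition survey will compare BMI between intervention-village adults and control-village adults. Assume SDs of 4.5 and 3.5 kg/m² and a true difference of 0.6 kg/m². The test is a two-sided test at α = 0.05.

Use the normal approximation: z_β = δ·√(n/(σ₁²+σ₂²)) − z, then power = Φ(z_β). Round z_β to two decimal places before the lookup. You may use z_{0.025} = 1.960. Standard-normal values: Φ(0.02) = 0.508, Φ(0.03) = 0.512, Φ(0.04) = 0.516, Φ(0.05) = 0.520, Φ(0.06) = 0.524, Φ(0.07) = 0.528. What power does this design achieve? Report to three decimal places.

z_β = δ·√(n/(σ₁²+σ₂²)) − z_{α/2}
    = 0.6 · √(367/32.5) − 1.960
    = 0.6 · 3.36040 − 1.960
    = 2.0162 − 1.960 = 0.0562 → 0.06
Power = Φ(0.06) = 0.524.

Power ≈ 0.524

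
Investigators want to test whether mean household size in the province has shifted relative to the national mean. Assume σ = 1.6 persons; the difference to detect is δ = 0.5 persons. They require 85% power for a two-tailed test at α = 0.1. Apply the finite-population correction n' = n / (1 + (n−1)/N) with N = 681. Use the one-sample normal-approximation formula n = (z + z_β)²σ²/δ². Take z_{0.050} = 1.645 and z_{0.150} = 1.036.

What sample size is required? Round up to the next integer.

n = (z_{α/2} + z_β)² · σ² / δ²
  = (1.645 + 1.036)² · 1.6² / 0.5²
  = 7.1878 · 2.56 / 0.25
  = 73.60
Finite-population correction (N = 681): 73.60 / (1 + (73.60 − 1)/681) = 66.51.
Round up → n = 67.

n = 67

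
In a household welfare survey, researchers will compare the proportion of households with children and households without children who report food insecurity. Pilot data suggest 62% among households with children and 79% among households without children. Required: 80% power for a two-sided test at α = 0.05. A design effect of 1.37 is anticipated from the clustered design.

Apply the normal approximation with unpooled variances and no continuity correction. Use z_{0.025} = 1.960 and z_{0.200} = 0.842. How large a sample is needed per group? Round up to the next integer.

n = 150 per group

n = (z_{α/2} + z_β)² · [p₁(1−p₁) + p₂(1−p₂)] / (p₁ − p₂)²
  = (1.960 + 0.842)² · (0.62·0.38 + 0.79·0.21) / (-0.17)²
  = (2.802)² · (0.2356 + 0.1659) / 0.0289
  = 7.8512 · 0.4015 / 0.0289
  = 109.07
Design effect: 1.37 × 109.07 = 149.43.
Round up → n = 150 per group.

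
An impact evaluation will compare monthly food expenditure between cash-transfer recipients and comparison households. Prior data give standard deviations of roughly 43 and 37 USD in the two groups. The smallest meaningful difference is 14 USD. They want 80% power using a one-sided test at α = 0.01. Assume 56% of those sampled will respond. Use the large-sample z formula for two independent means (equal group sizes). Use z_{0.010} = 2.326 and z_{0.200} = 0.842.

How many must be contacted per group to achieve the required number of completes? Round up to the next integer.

n = (z_α + z_β)² · (σ₁² + σ₂²) / δ²
  = (2.326 + 0.842)² · (43² + 37² = 3218) / 14²
  = 10.0362 · 3218 / 196
  = 164.78
Adjust for 56% response: 164.78 / 0.56 = 294.25.
Round up → n = 295 per group.

n = 295 per group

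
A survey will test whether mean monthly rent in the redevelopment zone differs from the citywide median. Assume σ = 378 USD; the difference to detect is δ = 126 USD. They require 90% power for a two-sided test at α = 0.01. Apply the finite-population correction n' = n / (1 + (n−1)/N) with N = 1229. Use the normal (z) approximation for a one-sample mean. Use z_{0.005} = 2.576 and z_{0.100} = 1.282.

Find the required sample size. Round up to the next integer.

n = (z_{α/2} + z_β)² · σ² / δ²
  = (2.576 + 1.282)² · 378² / 126²
  = 14.8842 · 142884 / 15876
  = 133.96
Finite-population correction (N = 1229): 133.96 / (1 + (133.96 − 1)/1229) = 120.88.
Round up → n = 121.

n = 121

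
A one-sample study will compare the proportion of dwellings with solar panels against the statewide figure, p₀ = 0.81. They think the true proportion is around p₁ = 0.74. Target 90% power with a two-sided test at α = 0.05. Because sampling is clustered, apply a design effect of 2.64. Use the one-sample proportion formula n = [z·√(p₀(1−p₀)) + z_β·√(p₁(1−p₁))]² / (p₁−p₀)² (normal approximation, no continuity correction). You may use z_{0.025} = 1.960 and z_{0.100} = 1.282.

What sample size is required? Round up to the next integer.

n = [z_{α/2}·√(p₀q₀) + z_β·√(p₁q₁)]² / (p₁ − p₀)²
  = [1.960·√(0.81·0.19) + 1.282·√(0.74·0.26)]² / (-0.07)²
  = [1.960·0.3923 + 1.282·0.4386]² / 0.0049
  = [1.3312]² / 0.0049
  = 361.67
Design effect: 2.64 × 361.67 = 954.82.
Round up → n = 955.

n = 955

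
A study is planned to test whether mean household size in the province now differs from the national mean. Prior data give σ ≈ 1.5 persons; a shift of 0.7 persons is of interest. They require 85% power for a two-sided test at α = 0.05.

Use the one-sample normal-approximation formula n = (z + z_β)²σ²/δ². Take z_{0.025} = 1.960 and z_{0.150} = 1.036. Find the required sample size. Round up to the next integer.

n = 42

n = (z_{α/2} + z_β)² · σ² / δ²
  = (1.960 + 1.036)² · 1.5² / 0.7²
  = 8.9760 · 2.25 / 0.49
  = 41.22
Round up → n = 42.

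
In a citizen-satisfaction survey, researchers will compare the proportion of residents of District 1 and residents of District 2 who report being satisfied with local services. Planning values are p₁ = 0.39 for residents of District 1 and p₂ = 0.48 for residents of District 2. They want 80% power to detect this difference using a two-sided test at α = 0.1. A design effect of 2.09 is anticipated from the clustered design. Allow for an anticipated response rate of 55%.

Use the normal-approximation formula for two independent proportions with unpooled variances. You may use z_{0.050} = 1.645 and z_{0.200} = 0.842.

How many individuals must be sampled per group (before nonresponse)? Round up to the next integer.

n = 1415 per group

n = (z_{α/2} + z_β)² · [p₁(1−p₁) + p₂(1−p₂)] / (p₁ − p₂)²
  = (1.645 + 0.842)² · (0.39·0.61 + 0.48·0.52) / (-0.09)²
  = (2.487)² · (0.2379 + 0.2496) / 0.0081
  = 6.1852 · 0.4875 / 0.0081
  = 372.26
Design effect: 2.09 × 372.26 = 778.01.
Adjust for 55% response: 778.01 / 0.55 = 1414.57.
Round up → n = 1415 per group.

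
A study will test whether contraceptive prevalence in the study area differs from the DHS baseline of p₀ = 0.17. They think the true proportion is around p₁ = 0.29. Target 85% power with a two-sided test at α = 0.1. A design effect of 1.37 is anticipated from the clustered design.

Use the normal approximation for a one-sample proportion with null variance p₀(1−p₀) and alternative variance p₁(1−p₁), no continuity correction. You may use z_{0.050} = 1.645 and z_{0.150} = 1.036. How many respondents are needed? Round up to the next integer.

n = 113

n = [z_{α/2}·√(p₀q₀) + z_β·√(p₁q₁)]² / (p₁ − p₀)²
  = [1.645·√(0.17·0.83) + 1.036·√(0.29·0.71)]² / (0.12)²
  = [1.645·0.3756 + 1.036·0.4538]² / 0.0144
  = [1.0880]² / 0.0144
  = 82.21
Design effect: 1.37 × 82.21 = 112.62.
Round up → n = 113.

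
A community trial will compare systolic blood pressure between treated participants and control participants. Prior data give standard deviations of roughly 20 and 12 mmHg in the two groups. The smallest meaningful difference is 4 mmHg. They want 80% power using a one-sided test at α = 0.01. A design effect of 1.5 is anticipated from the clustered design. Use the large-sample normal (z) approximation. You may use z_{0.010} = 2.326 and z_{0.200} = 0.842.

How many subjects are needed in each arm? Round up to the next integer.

n = 512 per group

n = (z_α + z_β)² · (σ₁² + σ₂²) / δ²
  = (2.326 + 0.842)² · (20² + 12² = 544) / 4²
  = 10.0362 · 544 / 16
  = 341.23
Design effect: 1.5 × 341.23 = 511.85.
Round up → n = 512 per group.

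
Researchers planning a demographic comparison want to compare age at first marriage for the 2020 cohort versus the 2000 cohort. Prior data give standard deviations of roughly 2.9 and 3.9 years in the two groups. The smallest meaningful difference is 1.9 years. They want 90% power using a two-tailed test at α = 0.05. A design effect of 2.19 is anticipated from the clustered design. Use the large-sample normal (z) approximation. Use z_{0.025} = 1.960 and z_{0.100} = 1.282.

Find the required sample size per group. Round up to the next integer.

n = 151 per group

n = (z_{α/2} + z_β)² · (σ₁² + σ₂²) / δ²
  = (1.960 + 1.282)² · (2.9² + 3.9² = 23.62) / 1.9²
  = 10.5106 · 23.62 / 3.61
  = 68.77
Design effect: 2.19 × 68.77 = 150.61.
Round up → n = 151 per group.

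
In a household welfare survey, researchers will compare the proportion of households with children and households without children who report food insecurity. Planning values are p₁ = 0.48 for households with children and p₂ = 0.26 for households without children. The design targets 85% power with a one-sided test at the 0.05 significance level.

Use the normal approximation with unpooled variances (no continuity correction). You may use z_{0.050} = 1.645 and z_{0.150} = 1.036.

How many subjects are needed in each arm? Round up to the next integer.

n = 66 per group

n = (z_α + z_β)² · [p₁(1−p₁) + p₂(1−p₂)] / (p₁ − p₂)²
  = (1.645 + 1.036)² · (0.48·0.52 + 0.26·0.74) / (0.22)²
  = (2.681)² · (0.2496 + 0.1924) / 0.0484
  = 7.1878 · 0.4420 / 0.0484
  = 65.64
Round up → n = 66 per group.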